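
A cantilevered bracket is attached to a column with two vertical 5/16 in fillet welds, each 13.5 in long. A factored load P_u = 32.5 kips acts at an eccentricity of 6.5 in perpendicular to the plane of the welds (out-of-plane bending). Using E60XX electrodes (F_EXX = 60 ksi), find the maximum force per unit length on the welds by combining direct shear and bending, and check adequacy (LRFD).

L_w = 2 × 13.5 = 27 in; section modulus (unit throat) S = 2 × L²/6 = 60.75 in².
Direct shear f_v = P/L_w = 32.5/27 = 1.204 kip/in.
Moment M = P × e = 32.5 × 6.5 = 211.25 kip·in; bending f_b = M/S = 3.477 kip/in.
f_max = √(f_v² + f_b²) = √(1.204² + 3.477²) = 3.68 kip/in.
φr_n = 0.75 × 0.6 × 60 × (0.707 × 0.3125) = 5.965 kip/in → adequate.

f_max ≈ 3.68 kip/in; adequate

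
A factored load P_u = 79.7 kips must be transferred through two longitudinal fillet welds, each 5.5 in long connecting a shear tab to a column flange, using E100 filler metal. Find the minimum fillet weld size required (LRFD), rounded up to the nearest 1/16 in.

E100XX → F_EXX = 100 ksi.
Total weld length L = 11 in.
Required throat t_e = P_u / (φ × 0.6 F_EXX × L) = 79.7 / (0.75 × 0.6 × 100 × 11) = 0.161 in.
Required leg w = t_e / 0.707 = 0.2277 in → use 1/4 in.

w = 1/4 in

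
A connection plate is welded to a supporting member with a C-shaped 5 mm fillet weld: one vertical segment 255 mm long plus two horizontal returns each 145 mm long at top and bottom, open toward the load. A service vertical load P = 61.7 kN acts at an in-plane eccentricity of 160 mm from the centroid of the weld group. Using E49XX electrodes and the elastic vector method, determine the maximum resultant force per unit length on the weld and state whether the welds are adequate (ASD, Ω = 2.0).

f_max ≈ 309 N/mm; adequate

E49XX → F_EXX = 490 MPa.
Total weld length L_w = 545 mm. Treat welds as unit-width lines.
Centroid: x̄ = 2×145×72.5 / 545 = 38.58 mm from the vertical weld.
Polar moment about centroid: J = I_x + I_y = [255³/12 + 2×145×127.5²] + [255×38.58² + 2(145³/12 + 145×33.92²)] = 7317000 mm³.
Direct shear f_v = P/L_w = 61.7×10³ / 545 = 113.2 N/mm (vertical).
Torsion M = P·e = 61.7×10³ × 160 = 9872000 N·mm.
Critical point at (x, y) = (106.4, 127.5) from centroid. f_tx = M·y/J = 172 N/mm; f_ty = M·x/J = 143.6 N/mm.
Resultant f_max = √[f_tx² + (f_v + f_ty)²] = √[172² + (113.2 + 143.6)²] = 309.1 N/mm.
Capacity per unit length: r_n/Ω = (1/2.0) × 0.6 × 490 × (0.707 × 5) = 519.6 N/mm.
309.1 ≤ 519.6 → adequate.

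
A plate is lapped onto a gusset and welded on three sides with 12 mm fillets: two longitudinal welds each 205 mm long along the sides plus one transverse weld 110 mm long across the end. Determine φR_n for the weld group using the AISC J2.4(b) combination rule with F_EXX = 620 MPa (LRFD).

t_e = 0.707 × 12 = 8.484 mm.
R_nwl = 0.6 × 620 × 8.484 × 410 × 10⁻³ = 1294 kN (longitudinal, 2 welds).
R_nwt = 0.6 × 620 × 8.484 × 110 × 10⁻³ = 347.2 kN (transverse, base value).
(i) R_nwl + R_nwt = 1641 kN; (ii) 0.85 R_nwl + 1.5 R_nwt = 1621 kN.
R_n = max = 1641 kN [governs: (i)]; φR_n = 1231 kN.

φR_n ≈ 1230 kN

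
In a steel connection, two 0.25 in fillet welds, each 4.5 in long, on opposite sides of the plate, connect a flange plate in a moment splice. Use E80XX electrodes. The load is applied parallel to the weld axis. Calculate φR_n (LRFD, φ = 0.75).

E80XX → F_EXX = 80 ksi.
Effective throat t_e = 0.707 × 0.25 = 0.1767 in.
Total length L = 9 in; A_we = 0.1767 × 9 = 1.591 in².
F_nw = 0.6 F_EXX = 0.6 × 80 = 48 ksi.
φR_n = 0.75 × 48 × 1.591 = 57.27 kip.

φR_n ≈ 57.3 kip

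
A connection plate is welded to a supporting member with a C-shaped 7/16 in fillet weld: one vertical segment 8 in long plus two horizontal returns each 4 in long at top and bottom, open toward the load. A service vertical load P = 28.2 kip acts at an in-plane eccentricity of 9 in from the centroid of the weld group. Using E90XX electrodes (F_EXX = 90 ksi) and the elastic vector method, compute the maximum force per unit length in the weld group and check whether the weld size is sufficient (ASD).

Total weld length L_w = 16 in. Treat welds as unit-width lines.
Centroid: x̄ = 2×4×2 / 16 = 1 in from the vertical weld.
Polar moment about centroid: J = I_x + I_y = [8³/12 + 2×4×4²] + [8×1² + 2(4³/12 + 4×1²)] = 197.3 in³.
Direct shear f_v = P/L_w = 28.2 / 16 = 1.762 kip/in (vertical).
Torsion M = P·e = 28.2 × 9 = 253.8 kip·in.
Critical point at (x, y) = (3, 4) from centroid. f_tx = M·y/J = 5.145 kip/in; f_ty = M·x/J = 3.858 kip/in.
Resultant f_max = √[f_tx² + (f_v + f_ty)²] = √[5.145² + (1.762 + 3.858)²] = 7.62 kip/in.
Capacity per unit length: r_n/Ω = (1/2.0) × 0.6 × 90 × (0.707 × 0.4375) = 8.351 kip/in.
7.62 ≤ 8.351 → adequate.

f_max ≈ 7.62 kip/in; adequate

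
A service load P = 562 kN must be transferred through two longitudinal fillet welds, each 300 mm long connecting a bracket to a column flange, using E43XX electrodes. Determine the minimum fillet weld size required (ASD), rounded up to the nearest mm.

E43XX → F_EXX = 430 MPa.
Total weld length L = 600 mm.
Required throat t_e = P × Ω / (0.6 F_EXX × L) = 562 × 2.0 / (0.6 × 430 × 600 × 10⁻³) = 7.261 mm.
Required leg w = t_e / 0.707 = 10.27 mm → use 11 mm.

w = 11 mm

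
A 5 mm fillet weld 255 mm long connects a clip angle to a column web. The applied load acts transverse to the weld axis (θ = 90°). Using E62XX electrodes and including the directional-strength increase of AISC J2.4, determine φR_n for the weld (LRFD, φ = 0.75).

E62XX → F_EXX = 620 MPa.
t_e = 0.707 × 5 = 3.535 mm; A_we = 3.535 × 255 = 901.4 mm².
Directional factor: 1.0 + 0.5 sin^1.5(90°) = 1.5.
F_nw = 0.6 × 620 × 1.5 = 558 MPa.
φR_n = 0.75 × 558 × 901.4 × 10⁻³ = 377.2 kN.

φR_n ≈ 377 kN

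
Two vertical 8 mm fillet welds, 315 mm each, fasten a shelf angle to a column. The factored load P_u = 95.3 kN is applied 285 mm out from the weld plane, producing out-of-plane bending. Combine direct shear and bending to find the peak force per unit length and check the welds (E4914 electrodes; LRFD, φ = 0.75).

E49XX → F_EXX = 490 MPa.
L_w = 2 × 315 = 630 mm; section modulus (unit throat) S = 2 × L²/6 = 33080 mm².
Direct shear f_v = P/L_w = 95.3×10³/630 = 151.3 N/mm.
Moment M = P × e = 95.3×10³ × 285 = 27160000 N·mm; bending f_b = M/S = 821.2 N/mm.
f_max = √(f_v² + f_b²) = √(151.3² + 821.2²) = 835 N/mm.
φr_n = 0.75 × 0.6 × 490 × (0.707 × 8) = 1247 N/mm → adequate.

f_max ≈ 835 N/mm; adequate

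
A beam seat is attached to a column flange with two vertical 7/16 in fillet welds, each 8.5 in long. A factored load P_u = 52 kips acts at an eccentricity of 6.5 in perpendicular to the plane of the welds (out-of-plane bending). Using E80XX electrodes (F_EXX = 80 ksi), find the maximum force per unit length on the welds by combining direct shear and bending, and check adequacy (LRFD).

f_max ≈ 14.4 kip/in; NOT adequate

L_w = 2 × 8.5 = 17 in; section modulus (unit throat) S = 2 × L²/6 = 24.08 in².
Direct shear f_v = P/L_w = 52/17 = 3.059 kip/in.
Moment M = P × e = 52 × 6.5 = 338 kip·in; bending f_b = M/S = 14.03 kip/in.
f_max = √(f_v² + f_b²) = √(3.059² + 14.03²) = 14.36 kip/in.
φr_n = 0.75 × 0.6 × 80 × (0.707 × 0.4375) = 11.14 kip/in → NOT adequate.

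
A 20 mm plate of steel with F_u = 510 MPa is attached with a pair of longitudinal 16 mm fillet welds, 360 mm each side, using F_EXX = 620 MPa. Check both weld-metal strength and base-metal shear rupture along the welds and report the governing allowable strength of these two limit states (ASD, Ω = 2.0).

R_n/Ω ≈ 1510 kN (weld metal governs)

t_e = 0.707 × 16 = 11.31 mm; L = 720 mm.
Weld metal: R_n/Ω = (1/2.0) × 0.6 × 620 × 11.31 × 720 × 10⁻³ = 1515 kN.
Base metal (shear rupture): R_n/Ω = (1/2.0) × 0.6 × 510 × 20 × 720 × 10⁻³ = 2203 kN.
Governing: weld metal.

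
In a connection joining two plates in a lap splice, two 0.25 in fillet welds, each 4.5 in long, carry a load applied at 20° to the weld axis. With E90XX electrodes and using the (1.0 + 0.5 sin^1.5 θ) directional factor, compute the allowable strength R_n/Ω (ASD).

R_n/Ω ≈ 47.2 kips

E90XX → F_EXX = 90 ksi.
t_e = 0.707 × 0.25 = 0.1767 in; A_we = 0.1767 × 9 = 1.591 in².
Directional factor: 1.0 + 0.5 sin^1.5(20°) = 1.1.
F_nw = 0.6 × 90 × 1.1 = 59.4 ksi.
R_n/Ω = (59.4 × 1.591) / 2.0 = 47.25 kips.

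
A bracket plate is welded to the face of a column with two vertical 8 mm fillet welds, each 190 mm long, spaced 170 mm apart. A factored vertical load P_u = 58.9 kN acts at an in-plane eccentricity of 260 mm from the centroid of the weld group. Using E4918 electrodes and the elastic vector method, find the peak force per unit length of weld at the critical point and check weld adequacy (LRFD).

f_max ≈ 616 N/mm; adequate

E49XX → F_EXX = 490 MPa.
Total weld length L_w = 380 mm. Treat welds as unit-width lines.
Polar moment about centroid: J = 2[d³/12 + d(b/2)²] = 2[190³/12 + 190×85²] = 3889000 mm³.
Direct shear f_v = P/L_w = 58.9×10³ / 380 = 155 N/mm (vertical).
Torsion M = P·e = 58.9×10³ × 260 = 15314000 N·mm.
Critical point at (x, y) = (85, 95) from centroid. f_tx = M·y/J = 374.1 N/mm; f_ty = M·x/J = 334.7 N/mm.
Resultant f_max = √[f_tx² + (f_v + f_ty)²] = √[374.1² + (155 + 334.7)²] = 616.3 N/mm.
Capacity per unit length: φr_n = 0.75 × 0.6 × 490 × (0.707 × 8) = 1247 N/mm.
616.3 ≤ 1247 → adequate.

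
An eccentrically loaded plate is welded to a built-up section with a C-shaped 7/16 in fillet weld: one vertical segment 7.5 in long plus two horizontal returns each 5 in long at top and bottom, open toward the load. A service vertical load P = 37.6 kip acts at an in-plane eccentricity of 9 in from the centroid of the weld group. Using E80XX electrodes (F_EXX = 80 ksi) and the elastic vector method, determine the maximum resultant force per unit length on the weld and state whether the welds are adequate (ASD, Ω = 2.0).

Total weld length L_w = 17.5 in. Treat welds as unit-width lines.
Centroid: x̄ = 2×5×2.5 / 17.5 = 1.429 in from the vertical weld.
Polar moment about centroid: J = I_x + I_y = [7.5³/12 + 2×5×3.75²] + [7.5×1.429² + 2(5³/12 + 5×1.071²)] = 223.4 in³.
Direct shear f_v = P/L_w = 37.6 / 17.5 = 2.149 kip/in (vertical).
Torsion M = P·e = 37.6 × 9 = 338.4 kip·in.
Critical point at (x, y) = (3.571, 3.75) from centroid. f_tx = M·y/J = 5.68 kip/in; f_ty = M·x/J = 5.41 kip/in.
Resultant f_max = √[f_tx² + (f_v + f_ty)²] = √[5.68² + (2.149 + 5.41)²] = 9.455 kip/in.
Capacity per unit length: r_n/Ω = (1/2.0) × 0.6 × 80 × (0.707 × 0.4375) = 7.423 kip/in.
9.455 > 7.423 → NOT adequate.

f_max ≈ 9.46 kip/in; NOT adequate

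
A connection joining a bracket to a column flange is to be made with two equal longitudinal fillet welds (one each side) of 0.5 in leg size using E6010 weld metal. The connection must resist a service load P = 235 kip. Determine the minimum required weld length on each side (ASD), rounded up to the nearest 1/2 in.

E60XX → F_EXX = 60 ksi.
Throat t_e = 0.707 × 0.5 = 0.3535 in.
r_n/Ω = (0.6 × 60 × 0.3535) / 2.0 = 6.363 kip/in.
L_req = P / (r_n/Ω) = 235 / 6.363 = 36.93 in total.
Per side: 36.93 / 2 = 18.47 in.
Round up → use L = 18.5 in on each side.

L = 18.5 in on each side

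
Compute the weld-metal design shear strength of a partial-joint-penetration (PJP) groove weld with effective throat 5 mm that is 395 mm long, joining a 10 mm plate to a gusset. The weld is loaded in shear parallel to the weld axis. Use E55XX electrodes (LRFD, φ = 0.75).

φR_n ≈ 489 kN

E55XX → F_EXX = 550 MPa.
Effective throat (given) t_e = 5 mm.
A_we = 5 × 395 = 1975 mm².
F_nw = 0.6 F_EXX = 330 MPa.
φR_n = 0.75 × 330 × 1975 × 10⁻³ = 488.8 kN.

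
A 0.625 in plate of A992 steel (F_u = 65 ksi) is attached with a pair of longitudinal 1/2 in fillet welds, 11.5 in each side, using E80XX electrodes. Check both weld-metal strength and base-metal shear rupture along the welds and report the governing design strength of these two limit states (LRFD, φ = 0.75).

φR_n ≈ 293 kip (weld metal governs)

E80XX → F_EXX = 80 ksi.
t_e = 0.707 × 0.5 = 0.3535 in; L = 23 in.
Weld metal: φR_n = 0.75 × 0.6 × 80 × 0.3535 × 23 = 292.7 kip.
Base metal (shear rupture): φR_n = 0.75 × 0.6 × 65 × 0.625 × 23 = 420.5 kip.
Governing: weld metal.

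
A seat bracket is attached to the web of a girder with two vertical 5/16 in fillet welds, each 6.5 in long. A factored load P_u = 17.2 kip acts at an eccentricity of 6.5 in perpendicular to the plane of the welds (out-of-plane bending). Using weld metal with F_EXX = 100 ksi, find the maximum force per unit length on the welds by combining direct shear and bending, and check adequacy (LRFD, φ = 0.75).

f_max ≈ 8.05 kip/in; adequate

L_w = 2 × 6.5 = 13 in; section modulus (unit throat) S = 2 × L²/6 = 14.08 in².
Direct shear f_v = P/L_w = 17.2/13 = 1.323 kip/in.
Moment M = P × e = 17.2 × 6.5 = 111.8 kip·in; bending f_b = M/S = 7.938 kip/in.
f_max = √(f_v² + f_b²) = √(1.323² + 7.938²) = 8.048 kip/in.
φr_n = 0.75 × 0.6 × 100 × (0.707 × 0.3125) = 9.942 kip/in → adequate.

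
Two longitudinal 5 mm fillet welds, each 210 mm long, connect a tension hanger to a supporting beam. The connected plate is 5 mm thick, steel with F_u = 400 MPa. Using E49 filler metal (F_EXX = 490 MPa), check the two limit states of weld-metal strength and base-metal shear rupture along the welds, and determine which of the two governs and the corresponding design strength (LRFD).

φR_n ≈ 327 kN (weld metal governs)

t_e = 0.707 × 5 = 3.535 mm; L = 420 mm.
Weld metal: φR_n = 0.75 × 0.6 × 490 × 3.535 × 420 × 10⁻³ = 327.4 kN.
Base metal (shear rupture): φR_n = 0.75 × 0.6 × 400 × 5 × 420 × 10⁻³ = 378 kN.
Governing: weld metal.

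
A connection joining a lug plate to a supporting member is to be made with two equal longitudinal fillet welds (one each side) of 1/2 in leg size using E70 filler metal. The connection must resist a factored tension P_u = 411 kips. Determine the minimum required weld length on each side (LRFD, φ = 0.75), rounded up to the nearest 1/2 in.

E70XX → F_EXX = 70 ksi.
Throat t_e = 0.707 × 0.5 = 0.3535 in.
φr_n = 0.75 × 0.6 × 70 × 0.3535 = 11.14 kips/in.
L_req = P_u / φr_n = 411 / 11.14 = 36.91 in total.
Per side: 36.91 / 2 = 18.45 in.
Round up → use L = 18.5 in on each side.

L = 18.5 in on each side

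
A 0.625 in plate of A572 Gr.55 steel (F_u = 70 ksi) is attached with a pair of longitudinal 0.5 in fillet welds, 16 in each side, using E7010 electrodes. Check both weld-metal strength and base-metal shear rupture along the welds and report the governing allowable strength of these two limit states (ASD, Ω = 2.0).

R_n/Ω ≈ 238 kips (weld metal governs)

E70XX → F_EXX = 70 ksi.
t_e = 0.707 × 0.5 = 0.3535 in; L = 32 in.
Weld metal: R_n/Ω = (1/2.0) × 0.6 × 70 × 0.3535 × 32 = 237.6 kips.
Base metal (shear rupture): R_n/Ω = (1/2.0) × 0.6 × 70 × 0.625 × 32 = 420 kips.
Governing: weld metal.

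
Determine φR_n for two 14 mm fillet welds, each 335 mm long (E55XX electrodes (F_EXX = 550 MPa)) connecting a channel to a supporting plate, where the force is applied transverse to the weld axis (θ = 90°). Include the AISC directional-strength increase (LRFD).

t_e = 0.707 × 14 = 9.898 mm; A_we = 9.898 × 670 = 6632 mm².
Directional factor: 1.0 + 0.5 sin^1.5(90°) = 1.5.
F_nw = 0.6 × 550 × 1.5 = 495 MPa.
φR_n = 0.75 × 495 × 6632 × 10⁻³ = 2462 kN.

φR_n ≈ 2460 kN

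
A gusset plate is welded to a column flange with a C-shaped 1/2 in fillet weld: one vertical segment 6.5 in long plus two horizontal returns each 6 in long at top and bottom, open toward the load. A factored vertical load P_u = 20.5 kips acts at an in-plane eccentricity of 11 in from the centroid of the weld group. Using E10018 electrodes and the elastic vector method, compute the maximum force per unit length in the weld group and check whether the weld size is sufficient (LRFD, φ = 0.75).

f_max ≈ 6.14 kip/in; adequate

E100XX → F_EXX = 100 ksi.
Total weld length L_w = 18.5 in. Treat welds as unit-width lines.
Centroid: x̄ = 2×6×3 / 18.5 = 1.946 in from the vertical weld.
Polar moment about centroid: J = I_x + I_y = [6.5³/12 + 2×6×3.25²] + [6.5×1.946² + 2(6³/12 + 6×1.054²)] = 223.6 in³.
Direct shear f_v = P/L_w = 20.5 / 18.5 = 1.108 kip/in (vertical).
Torsion M = P·e = 20.5 × 11 = 225.5 kip·in.
Critical point at (x, y) = (4.054, 3.25) from centroid. f_tx = M·y/J = 3.278 kip/in; f_ty = M·x/J = 4.089 kip/in.
Resultant f_max = √[f_tx² + (f_v + f_ty)²] = √[3.278² + (1.108 + 4.089)²] = 6.144 kip/in.
Capacity per unit length: φr_n = 0.75 × 0.6 × 100 × (0.707 × 0.5) = 15.91 kip/in.
6.144 ≤ 15.91 → adequate.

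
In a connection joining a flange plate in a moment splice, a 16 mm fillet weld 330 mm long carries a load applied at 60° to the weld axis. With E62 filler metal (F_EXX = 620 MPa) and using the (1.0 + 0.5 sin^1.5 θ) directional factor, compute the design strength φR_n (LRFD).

φR_n ≈ 1460 kN

t_e = 0.707 × 16 = 11.31 mm; A_we = 11.31 × 330 = 3733 mm².
Directional factor: 1.0 + 0.5 sin^1.5(60°) = 1.403.
F_nw = 0.6 × 620 × 1.403 = 521.9 MPa.
φR_n = 0.75 × 521.9 × 3733 × 10⁻³ = 1461 kN.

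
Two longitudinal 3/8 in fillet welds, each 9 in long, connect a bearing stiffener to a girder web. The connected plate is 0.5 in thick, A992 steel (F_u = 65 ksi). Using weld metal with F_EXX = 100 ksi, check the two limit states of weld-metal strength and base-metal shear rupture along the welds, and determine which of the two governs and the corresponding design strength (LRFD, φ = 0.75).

φR_n ≈ 215 kips (weld metal governs)

t_e = 0.707 × 0.375 = 0.2651 in; L = 18 in.
Weld metal: φR_n = 0.75 × 0.6 × 100 × 0.2651 × 18 = 214.8 kips.
Base metal (shear rupture): φR_n = 0.75 × 0.6 × 65 × 0.5 × 18 = 263.2 kips.
Governing: weld metal.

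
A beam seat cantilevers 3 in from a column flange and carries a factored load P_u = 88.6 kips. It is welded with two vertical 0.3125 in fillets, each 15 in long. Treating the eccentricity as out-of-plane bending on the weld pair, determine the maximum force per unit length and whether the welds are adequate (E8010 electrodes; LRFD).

f_max ≈ 4.61 kip/in; adequate

E80XX → F_EXX = 80 ksi.
L_w = 2 × 15 = 30 in; section modulus (unit throat) S = 2 × L²/6 = 75 in².
Direct shear f_v = P/L_w = 88.6/30 = 2.953 kip/in.
Moment M = P × e = 88.6 × 3 = 265.8 kip·in; bending f_b = M/S = 3.544 kip/in.
f_max = √(f_v² + f_b²) = √(2.953² + 3.544²) = 4.613 kip/in.
φr_n = 0.75 × 0.6 × 80 × (0.707 × 0.3125) = 7.954 kip/in → adequate.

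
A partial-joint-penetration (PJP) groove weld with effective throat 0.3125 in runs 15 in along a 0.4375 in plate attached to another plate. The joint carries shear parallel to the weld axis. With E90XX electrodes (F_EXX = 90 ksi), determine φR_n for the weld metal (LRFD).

Effective throat (given) t_e = 0.3125 in.
A_we = 0.3125 × 15 = 4.688 in².
F_nw = 0.6 F_EXX = 54 ksi.
φR_n = 0.75 × 54 × 4.688 = 189.8 kip.

φR_n ≈ 190 kip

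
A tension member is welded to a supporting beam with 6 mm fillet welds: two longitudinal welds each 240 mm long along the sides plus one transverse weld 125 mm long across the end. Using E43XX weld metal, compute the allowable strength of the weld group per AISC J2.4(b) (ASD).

E43XX → F_EXX = 430 MPa.
t_e = 0.707 × 6 = 4.242 mm.
R_nwl = 0.6 × 430 × 4.242 × 480 × 10⁻³ = 525.3 kN (longitudinal, 2 welds).
R_nwt = 0.6 × 430 × 4.242 × 125 × 10⁻³ = 136.8 kN (transverse, base value).
(i) R_nwl + R_nwt = 662.1 kN; (ii) 0.85 R_nwl + 1.5 R_nwt = 651.7 kN.
R_n = max = 662.1 kN [governs: (i)]; R_n/Ω = 331.1 kN.

R_n/Ω ≈ 331 kN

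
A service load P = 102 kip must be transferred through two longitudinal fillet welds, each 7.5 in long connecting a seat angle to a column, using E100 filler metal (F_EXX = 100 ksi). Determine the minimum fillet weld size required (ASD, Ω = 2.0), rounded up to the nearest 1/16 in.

Total weld length L = 15 in.
Required throat t_e = P × Ω / (0.6 F_EXX × L) = 102 × 2.0 / (0.6 × 100 × 15) = 0.2267 in.
Required leg w = t_e / 0.707 = 0.3206 in → use 3/8 in.

w = 3/8 in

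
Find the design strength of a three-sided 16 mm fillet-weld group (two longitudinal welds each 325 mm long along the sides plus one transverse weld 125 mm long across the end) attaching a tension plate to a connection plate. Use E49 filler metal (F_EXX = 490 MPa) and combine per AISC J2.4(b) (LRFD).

φR_n ≈ 1930 kN

t_e = 0.707 × 16 = 11.31 mm.
R_nwl = 0.6 × 490 × 11.31 × 650 × 10⁻³ = 2162 kN (longitudinal, 2 welds).
R_nwt = 0.6 × 490 × 11.31 × 125 × 10⁻³ = 415.7 kN (transverse, base value).
(i) R_nwl + R_nwt = 2577 kN; (ii) 0.85 R_nwl + 1.5 R_nwt = 2461 kN.
R_n = max = 2577 kN [governs: (i)]; φR_n = 1933 kN.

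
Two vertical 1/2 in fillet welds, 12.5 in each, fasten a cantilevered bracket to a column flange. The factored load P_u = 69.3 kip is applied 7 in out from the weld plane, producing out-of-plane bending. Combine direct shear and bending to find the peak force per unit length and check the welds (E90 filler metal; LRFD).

E90XX → F_EXX = 90 ksi.
L_w = 2 × 12.5 = 25 in; section modulus (unit throat) S = 2 × L²/6 = 52.08 in².
Direct shear f_v = P/L_w = 69.3/25 = 2.772 kip/in.
Moment M = P × e = 69.3 × 7 = 485.1 kip·in; bending f_b = M/S = 9.314 kip/in.
f_max = √(f_v² + f_b²) = √(2.772² + 9.314²) = 9.718 kip/in.
φr_n = 0.75 × 0.6 × 90 × (0.707 × 0.5) = 14.32 kip/in → adequate.

f_max ≈ 9.72 kip/in; adequate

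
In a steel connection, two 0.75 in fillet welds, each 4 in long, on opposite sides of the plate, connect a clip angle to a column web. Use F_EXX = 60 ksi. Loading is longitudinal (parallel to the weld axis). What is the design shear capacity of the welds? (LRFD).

φR_n ≈ 115 kip

Effective throat t_e = 0.707 × 0.75 = 0.5302 in.
Total length L = 8 in; A_we = 0.5302 × 8 = 4.242 in².
F_nw = 0.6 F_EXX = 0.6 × 60 = 36 ksi.
φR_n = 0.75 × 36 × 4.242 = 114.5 kip.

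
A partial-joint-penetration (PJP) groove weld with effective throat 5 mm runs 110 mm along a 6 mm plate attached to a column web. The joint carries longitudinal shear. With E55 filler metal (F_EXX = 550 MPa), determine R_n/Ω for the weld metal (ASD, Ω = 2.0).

R_n/Ω ≈ 90.8 kN

Effective throat (given) t_e = 5 mm.
A_we = 5 × 110 = 550 mm².
F_nw = 0.6 F_EXX = 330 MPa.
R_n/Ω = (330 × 550) / 2.0 × 10⁻³ = 90.75 kN.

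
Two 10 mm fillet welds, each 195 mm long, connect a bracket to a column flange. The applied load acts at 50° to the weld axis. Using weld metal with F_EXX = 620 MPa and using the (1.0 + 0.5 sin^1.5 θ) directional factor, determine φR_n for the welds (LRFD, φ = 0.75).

φR_n ≈ 1030 kN

t_e = 0.707 × 10 = 7.07 mm; A_we = 7.07 × 390 = 2757 mm².
Directional factor: 1.0 + 0.5 sin^1.5(50°) = 1.335.
F_nw = 0.6 × 620 × 1.335 = 496.7 MPa.
φR_n = 0.75 × 496.7 × 2757 × 10⁻³ = 1027 kN.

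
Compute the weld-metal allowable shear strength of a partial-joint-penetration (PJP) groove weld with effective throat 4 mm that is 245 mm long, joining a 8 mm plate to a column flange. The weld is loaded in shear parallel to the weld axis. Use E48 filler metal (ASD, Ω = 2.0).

E48XX → F_EXX = 480 MPa.
Effective throat (given) t_e = 4 mm.
A_we = 4 × 245 = 980 mm².
F_nw = 0.6 F_EXX = 288 MPa.
R_n/Ω = (288 × 980) / 2.0 × 10⁻³ = 141.1 kN.

R_n/Ω ≈ 141 kN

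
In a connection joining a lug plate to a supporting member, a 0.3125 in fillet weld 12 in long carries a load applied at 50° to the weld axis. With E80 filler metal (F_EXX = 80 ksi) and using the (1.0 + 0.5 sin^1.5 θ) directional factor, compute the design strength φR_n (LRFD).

φR_n ≈ 127 kips

t_e = 0.707 × 0.3125 = 0.2209 in; A_we = 0.2209 × 12 = 2.651 in².
Directional factor: 1.0 + 0.5 sin^1.5(50°) = 1.335.
F_nw = 0.6 × 80 × 1.335 = 64.09 ksi.
φR_n = 0.75 × 64.09 × 2.651 = 127.4 kips.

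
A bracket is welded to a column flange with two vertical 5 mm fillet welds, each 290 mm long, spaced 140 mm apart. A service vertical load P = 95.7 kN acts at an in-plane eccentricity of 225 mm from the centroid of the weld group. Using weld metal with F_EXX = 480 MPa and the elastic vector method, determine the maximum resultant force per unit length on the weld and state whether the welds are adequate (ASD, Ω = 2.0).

Total weld length L_w = 580 mm. Treat welds as unit-width lines.
Polar moment about centroid: J = 2[d³/12 + d(b/2)²] = 2[290³/12 + 290×70²] = 6907000 mm³.
Direct shear f_v = P/L_w = 95.7×10³ / 580 = 165 N/mm (vertical).
Torsion M = P·e = 95.7×10³ × 225 = 21532000 N·mm.
Critical point at (x, y) = (70, 145) from centroid. f_tx = M·y/J = 452 N/mm; f_ty = M·x/J = 218.2 N/mm.
Resultant f_max = √[f_tx² + (f_v + f_ty)²] = √[452² + (165 + 218.2)²] = 592.6 N/mm.
Capacity per unit length: r_n/Ω = (1/2.0) × 0.6 × 480 × (0.707 × 5) = 509 N/mm.
592.6 > 509 → NOT adequate.

f_max ≈ 593 N/mm; NOT adequate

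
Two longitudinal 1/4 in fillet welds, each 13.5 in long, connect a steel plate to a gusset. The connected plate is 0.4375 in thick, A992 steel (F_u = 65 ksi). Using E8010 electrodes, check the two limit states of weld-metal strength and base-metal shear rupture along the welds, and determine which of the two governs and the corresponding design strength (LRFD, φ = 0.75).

φR_n ≈ 172 kips (weld metal governs)

E80XX → F_EXX = 80 ksi.
t_e = 0.707 × 0.25 = 0.1767 in; L = 27 in.
Weld metal: φR_n = 0.75 × 0.6 × 80 × 0.1767 × 27 = 171.8 kips.
Base metal (shear rupture): φR_n = 0.75 × 0.6 × 65 × 0.4375 × 27 = 345.5 kips.
Governing: weld metal.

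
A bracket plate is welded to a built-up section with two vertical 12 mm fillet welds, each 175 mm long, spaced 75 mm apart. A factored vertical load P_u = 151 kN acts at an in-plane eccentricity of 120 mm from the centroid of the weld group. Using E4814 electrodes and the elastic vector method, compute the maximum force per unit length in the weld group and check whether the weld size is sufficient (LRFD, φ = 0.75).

f_max ≈ 1470 N/mm; adequate

E48XX → F_EXX = 480 MPa.
Total weld length L_w = 350 mm. Treat welds as unit-width lines.
Polar moment about centroid: J = 2[d³/12 + d(b/2)²] = 2[175³/12 + 175×37.5²] = 1385000 mm³.
Direct shear f_v = P/L_w = 151×10³ / 350 = 431.4 N/mm (vertical).
Torsion M = P·e = 151×10³ × 120 = 18120000 N·mm.
Critical point at (x, y) = (37.5, 87.5) from centroid. f_tx = M·y/J = 1144 N/mm; f_ty = M·x/J = 490.5 N/mm.
Resultant f_max = √[f_tx² + (f_v + f_ty)²] = √[1144² + (431.4 + 490.5)²] = 1470 N/mm.
Capacity per unit length: φr_n = 0.75 × 0.6 × 480 × (0.707 × 12) = 1833 N/mm.
1470 ≤ 1833 → adequate.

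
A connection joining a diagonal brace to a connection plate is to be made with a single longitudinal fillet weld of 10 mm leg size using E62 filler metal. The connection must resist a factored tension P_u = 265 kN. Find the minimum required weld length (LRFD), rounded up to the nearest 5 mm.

E62XX → F_EXX = 620 MPa.
Throat t_e = 0.707 × 10 = 7.07 mm.
φr_n = 0.75 × 0.6 × 620 × 7.07 × 10⁻³ = 1.973 kN/mm.
L_req = P_u / φr_n = 265 / 1.973 = 134.3 mm total.
Round up → use L = 135 mm.

L = 135 mm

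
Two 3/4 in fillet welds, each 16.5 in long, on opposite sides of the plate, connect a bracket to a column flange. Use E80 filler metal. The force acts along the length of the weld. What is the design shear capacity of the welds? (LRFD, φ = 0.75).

E80XX → F_EXX = 80 ksi.
Effective throat t_e = 0.707 × 0.75 = 0.5302 in.
Total length L = 33 in; A_we = 0.5302 × 33 = 17.5 in².
F_nw = 0.6 F_EXX = 0.6 × 80 = 48 ksi.
φR_n = 0.75 × 48 × 17.5 = 629.9 kips.

φR_n ≈ 630 kips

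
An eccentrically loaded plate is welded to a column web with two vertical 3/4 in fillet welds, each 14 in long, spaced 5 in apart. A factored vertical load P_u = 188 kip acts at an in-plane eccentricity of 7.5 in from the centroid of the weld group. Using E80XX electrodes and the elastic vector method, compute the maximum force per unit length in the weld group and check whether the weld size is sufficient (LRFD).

E80XX → F_EXX = 80 ksi.
Total weld length L_w = 28 in. Treat welds as unit-width lines.
Polar moment about centroid: J = 2[d³/12 + d(b/2)²] = 2[14³/12 + 14×2.5²] = 632.3 in³.
Direct shear f_v = P/L_w = 188 / 28 = 6.714 kip/in (vertical).
Torsion M = P·e = 188 × 7.5 = 1410 kip·in.
Critical point at (x, y) = (2.5, 7) from centroid. f_tx = M·y/J = 15.61 kip/in; f_ty = M·x/J = 5.575 kip/in.
Resultant f_max = √[f_tx² + (f_v + f_ty)²] = √[15.61² + (6.714 + 5.575)²] = 19.87 kip/in.
Capacity per unit length: φr_n = 0.75 × 0.6 × 80 × (0.707 × 0.75) = 19.09 kip/in.
19.87 > 19.09 → NOT adequate.

f_max ≈ 19.9 kip/in; NOT adequate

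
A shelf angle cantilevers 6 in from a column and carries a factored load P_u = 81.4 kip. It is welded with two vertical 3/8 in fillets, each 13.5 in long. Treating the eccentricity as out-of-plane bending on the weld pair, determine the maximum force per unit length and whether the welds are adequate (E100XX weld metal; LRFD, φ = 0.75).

f_max ≈ 8.59 kip/in; adequate

E100XX → F_EXX = 100 ksi.
L_w = 2 × 13.5 = 27 in; section modulus (unit throat) S = 2 × L²/6 = 60.75 in².
Direct shear f_v = P/L_w = 81.4/27 = 3.015 kip/in.
Moment M = P × e = 81.4 × 6 = 488.4 kip·in; bending f_b = M/S = 8.04 kip/in.
f_max = √(f_v² + f_b²) = √(3.015² + 8.04²) = 8.586 kip/in.
φr_n = 0.75 × 0.6 × 100 × (0.707 × 0.375) = 11.93 kip/in → adequate.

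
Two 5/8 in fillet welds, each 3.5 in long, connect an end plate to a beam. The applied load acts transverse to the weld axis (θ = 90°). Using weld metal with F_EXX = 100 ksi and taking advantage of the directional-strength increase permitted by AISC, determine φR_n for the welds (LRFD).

t_e = 0.707 × 0.625 = 0.4419 in; A_we = 0.4419 × 7 = 3.093 in².
Directional factor: 1.0 + 0.5 sin^1.5(90°) = 1.5.
F_nw = 0.6 × 100 × 1.5 = 90 ksi.
φR_n = 0.75 × 90 × 3.093 = 208.8 kips.

φR_n ≈ 209 kips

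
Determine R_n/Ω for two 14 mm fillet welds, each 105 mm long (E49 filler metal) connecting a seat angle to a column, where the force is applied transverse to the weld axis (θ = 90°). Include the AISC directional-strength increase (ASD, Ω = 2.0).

R_n/Ω ≈ 458 kN

E49XX → F_EXX = 490 MPa.
t_e = 0.707 × 14 = 9.898 mm; A_we = 9.898 × 210 = 2079 mm².
Directional factor: 1.0 + 0.5 sin^1.5(90°) = 1.5.
F_nw = 0.6 × 490 × 1.5 = 441 MPa.
R_n/Ω = (441 × 2079) / 2.0 × 10⁻³ = 458.3 kN.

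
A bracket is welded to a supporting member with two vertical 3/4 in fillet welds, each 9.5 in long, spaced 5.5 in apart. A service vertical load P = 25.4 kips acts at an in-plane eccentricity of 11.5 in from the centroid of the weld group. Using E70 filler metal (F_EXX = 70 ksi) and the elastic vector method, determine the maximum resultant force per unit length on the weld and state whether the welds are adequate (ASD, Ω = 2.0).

f_max ≈ 6.37 kip/in; adequate

Total weld length L_w = 19 in. Treat welds as unit-width lines.
Polar moment about centroid: J = 2[d³/12 + d(b/2)²] = 2[9.5³/12 + 9.5×2.75²] = 286.6 in³.
Direct shear f_v = P/L_w = 25.4 / 19 = 1.337 kip/in (vertical).
Torsion M = P·e = 25.4 × 11.5 = 292.1 kip·in.
Critical point at (x, y) = (2.75, 4.75) from centroid. f_tx = M·y/J = 4.841 kip/in; f_ty = M·x/J = 2.803 kip/in.
Resultant f_max = √[f_tx² + (f_v + f_ty)²] = √[4.841² + (1.337 + 2.803)²] = 6.37 kip/in.
Capacity per unit length: r_n/Ω = (1/2.0) × 0.6 × 70 × (0.707 × 0.75) = 11.14 kip/in.
6.37 ≤ 11.14 → adequate.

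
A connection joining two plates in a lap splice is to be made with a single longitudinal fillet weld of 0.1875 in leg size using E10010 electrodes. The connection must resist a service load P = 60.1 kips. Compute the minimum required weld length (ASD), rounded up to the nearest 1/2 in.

E100XX → F_EXX = 100 ksi.
Throat t_e = 0.707 × 0.1875 = 0.1326 in.
r_n/Ω = (0.6 × 100 × 0.1326) / 2.0 = 3.977 kip/in.
L_req = P / (r_n/Ω) = 60.1 / 3.977 = 15.11 in total.
Round up → use L = 15.5 in.

L = 15.5 in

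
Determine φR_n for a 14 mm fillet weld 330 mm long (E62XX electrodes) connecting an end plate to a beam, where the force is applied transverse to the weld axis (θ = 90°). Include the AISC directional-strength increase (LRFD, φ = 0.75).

φR_n ≈ 1370 kN

E62XX → F_EXX = 620 MPa.
t_e = 0.707 × 14 = 9.898 mm; A_we = 9.898 × 330 = 3266 mm².
Directional factor: 1.0 + 0.5 sin^1.5(90°) = 1.5.
F_nw = 0.6 × 620 × 1.5 = 558 MPa.
φR_n = 0.75 × 558 × 3266 × 10⁻³ = 1367 kN.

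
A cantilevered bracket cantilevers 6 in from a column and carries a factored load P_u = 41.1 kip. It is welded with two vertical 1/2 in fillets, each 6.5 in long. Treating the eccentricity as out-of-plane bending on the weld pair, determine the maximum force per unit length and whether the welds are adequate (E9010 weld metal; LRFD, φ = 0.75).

E90XX → F_EXX = 90 ksi.
L_w = 2 × 6.5 = 13 in; section modulus (unit throat) S = 2 × L²/6 = 14.08 in².
Direct shear f_v = P/L_w = 41.1/13 = 3.162 kip/in.
Moment M = P × e = 41.1 × 6 = 246.6 kip·in; bending f_b = M/S = 17.51 kip/in.
f_max = √(f_v² + f_b²) = √(3.162² + 17.51²) = 17.79 kip/in.
φr_n = 0.75 × 0.6 × 90 × (0.707 × 0.5) = 14.32 kip/in → NOT adequate.

f_max ≈ 17.8 kip/in; NOT adequate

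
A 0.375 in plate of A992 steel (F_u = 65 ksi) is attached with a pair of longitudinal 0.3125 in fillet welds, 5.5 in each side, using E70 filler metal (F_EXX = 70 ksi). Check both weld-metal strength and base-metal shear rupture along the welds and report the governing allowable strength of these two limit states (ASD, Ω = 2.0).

R_n/Ω ≈ 51 kip (weld metal governs)

t_e = 0.707 × 0.3125 = 0.2209 in; L = 11 in.
Weld metal: R_n/Ω = (1/2.0) × 0.6 × 70 × 0.2209 × 11 = 51.04 kip.
Base metal (shear rupture): R_n/Ω = (1/2.0) × 0.6 × 65 × 0.375 × 11 = 80.44 kip.
Governing: weld metal.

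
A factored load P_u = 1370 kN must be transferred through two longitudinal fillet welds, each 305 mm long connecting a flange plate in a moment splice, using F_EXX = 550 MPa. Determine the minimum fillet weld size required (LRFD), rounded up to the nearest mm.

Total weld length L = 610 mm.
Required throat t_e = P_u / (φ × 0.6 F_EXX × L) = 1370 / (0.75 × 0.6 × 550 × 610 × 10⁻³) = 9.074 mm.
Required leg w = t_e / 0.707 = 12.84 mm → use 13 mm.

w = 13 mm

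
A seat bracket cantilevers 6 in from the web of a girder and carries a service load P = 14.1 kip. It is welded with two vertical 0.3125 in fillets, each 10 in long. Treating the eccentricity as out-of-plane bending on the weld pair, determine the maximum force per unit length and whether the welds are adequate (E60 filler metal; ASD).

E60XX → F_EXX = 60 ksi.
L_w = 2 × 10 = 20 in; section modulus (unit throat) S = 2 × L²/6 = 33.33 in².
Direct shear f_v = P/L_w = 14.1/20 = 0.705 kip/in.
Moment M = P × e = 14.1 × 6 = 84.6 kip·in; bending f_b = M/S = 2.538 kip/in.
f_max = √(f_v² + f_b²) = √(0.705² + 2.538²) = 2.634 kip/in.
r_n/Ω = (1/2.0) × 0.6 × 60 × (0.707 × 0.3125) = 3.977 kip/in → adequate.

f_max ≈ 2.63 kip/in; adequate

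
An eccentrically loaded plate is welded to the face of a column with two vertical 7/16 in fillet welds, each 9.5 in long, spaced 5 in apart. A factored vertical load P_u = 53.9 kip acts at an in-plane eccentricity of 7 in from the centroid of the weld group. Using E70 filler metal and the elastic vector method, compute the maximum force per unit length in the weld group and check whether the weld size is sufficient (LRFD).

f_max ≈ 9.4 kip/in; adequate

E70XX → F_EXX = 70 ksi.
Total weld length L_w = 19 in. Treat welds as unit-width lines.
Polar moment about centroid: J = 2[d³/12 + d(b/2)²] = 2[9.5³/12 + 9.5×2.5²] = 261.6 in³.
Direct shear f_v = P/L_w = 53.9 / 19 = 2.837 kip/in (vertical).
Torsion M = P·e = 53.9 × 7 = 377.3 kip·in.
Critical point at (x, y) = (2.5, 4.75) from centroid. f_tx = M·y/J = 6.85 kip/in; f_ty = M·x/J = 3.605 kip/in.
Resultant f_max = √[f_tx² + (f_v + f_ty)²] = √[6.85² + (2.837 + 3.605)²] = 9.403 kip/in.
Capacity per unit length: φr_n = 0.75 × 0.6 × 70 × (0.707 × 0.4375) = 9.743 kip/in.
9.403 ≤ 9.743 → adequate.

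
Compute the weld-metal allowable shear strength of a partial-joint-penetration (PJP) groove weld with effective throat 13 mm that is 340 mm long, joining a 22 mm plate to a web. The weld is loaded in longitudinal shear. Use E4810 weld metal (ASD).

E48XX → F_EXX = 480 MPa.
Effective throat (given) t_e = 13 mm.
A_we = 13 × 340 = 4420 mm².
F_nw = 0.6 F_EXX = 288 MPa.
R_n/Ω = (288 × 4420) / 2.0 × 10⁻³ = 636.5 kN.

R_n/Ω ≈ 636 kN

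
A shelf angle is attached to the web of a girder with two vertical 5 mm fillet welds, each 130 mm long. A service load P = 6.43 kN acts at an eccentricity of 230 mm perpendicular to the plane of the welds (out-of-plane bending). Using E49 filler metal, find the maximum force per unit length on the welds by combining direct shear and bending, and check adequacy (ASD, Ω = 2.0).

E49XX → F_EXX = 490 MPa.
L_w = 2 × 130 = 260 mm; section modulus (unit throat) S = 2 × L²/6 = 5633 mm².
Direct shear f_v = P/L_w = 6.43×10³/260 = 24.73 N/mm.
Moment M = P × e = 6.43×10³ × 230 = 1478900 N·mm; bending f_b = M/S = 262.5 N/mm.
f_max = √(f_v² + f_b²) = √(24.73² + 262.5²) = 263.7 N/mm.
r_n/Ω = (1/2.0) × 0.6 × 490 × (0.707 × 5) = 519.6 N/mm → adequate.

f_max ≈ 264 N/mm; adequate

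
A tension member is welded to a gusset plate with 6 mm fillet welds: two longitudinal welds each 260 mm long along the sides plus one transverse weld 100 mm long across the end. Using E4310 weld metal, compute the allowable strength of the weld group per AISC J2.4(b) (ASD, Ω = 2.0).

R_n/Ω ≈ 339 kN

E43XX → F_EXX = 430 MPa.
t_e = 0.707 × 6 = 4.242 mm.
R_nwl = 0.6 × 430 × 4.242 × 520 × 10⁻³ = 569.1 kN (longitudinal, 2 welds).
R_nwt = 0.6 × 430 × 4.242 × 100 × 10⁻³ = 109.4 kN (transverse, base value).
(i) R_nwl + R_nwt = 678.6 kN; (ii) 0.85 R_nwl + 1.5 R_nwt = 647.9 kN.
R_n = max = 678.6 kN [governs: (i)]; R_n/Ω = 339.3 kN.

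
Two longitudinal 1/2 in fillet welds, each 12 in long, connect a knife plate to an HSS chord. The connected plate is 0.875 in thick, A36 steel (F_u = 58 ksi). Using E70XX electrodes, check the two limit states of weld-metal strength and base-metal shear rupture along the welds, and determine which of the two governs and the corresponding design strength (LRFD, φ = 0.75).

φR_n ≈ 267 kip (weld metal governs)

E70XX → F_EXX = 70 ksi.
t_e = 0.707 × 0.5 = 0.3535 in; L = 24 in.
Weld metal: φR_n = 0.75 × 0.6 × 70 × 0.3535 × 24 = 267.2 kip.
Base metal (shear rupture): φR_n = 0.75 × 0.6 × 58 × 0.875 × 24 = 548.1 kip.
Governing: weld metal.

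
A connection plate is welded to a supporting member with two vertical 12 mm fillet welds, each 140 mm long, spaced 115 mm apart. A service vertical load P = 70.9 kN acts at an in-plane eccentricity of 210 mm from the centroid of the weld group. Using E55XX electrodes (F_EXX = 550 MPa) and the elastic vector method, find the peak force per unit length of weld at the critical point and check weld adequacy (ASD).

f_max ≈ 1150 N/mm; adequate

Total weld length L_w = 280 mm. Treat welds as unit-width lines.
Polar moment about centroid: J = 2[d³/12 + d(b/2)²] = 2[140³/12 + 140×57.5²] = 1383000 mm³.
Direct shear f_v = P/L_w = 70.9×10³ / 280 = 253.2 N/mm (vertical).
Torsion M = P·e = 70.9×10³ × 210 = 14889000 N·mm.
Critical point at (x, y) = (57.5, 70) from centroid. f_tx = M·y/J = 753.6 N/mm; f_ty = M·x/J = 619 N/mm.
Resultant f_max = √[f_tx² + (f_v + f_ty)²] = √[753.6² + (253.2 + 619)²] = 1153 N/mm.
Capacity per unit length: r_n/Ω = (1/2.0) × 0.6 × 550 × (0.707 × 12) = 1400 N/mm.
1153 ≤ 1400 → adequate.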